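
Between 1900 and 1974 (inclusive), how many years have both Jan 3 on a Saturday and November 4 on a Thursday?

Check each year's weekday for Jan 3 and November 4:
  1900: Wed/Sun  1901: Thu/Mon  1902: Fri/Tue  1903: Sat/Wed  1904: Sun/Fri  1905: Tue/Sat  1906: Wed/Sun  1907: Thu/Mon  1908: Fri/Wed  1909: Sun/Thu  1910: Mon/Fri  1911: Tue/Sat  1912: Wed/Mon  1913: Fri/Tue  …(47 more)…  1961: Tue/Sat  1962: Wed/Sun  1963: Thu/Mon  1964: Fri/Wed  1965: Sun/Thu  1966: Mon/Fri  1967: Tue/Sat  1968: Wed/Mon  1969: Fri/Tue  1970: Sat/Wed  1971: Sun/Thu  1972: Mon/Sat  1973: Wed/Sun  1974: Thu/Mon
Both conditions hold in: 1920, 1948 — 2.

2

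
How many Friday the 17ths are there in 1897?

Check the 17th of each month of 1897: Jan 17: Sun, Feb 17: Wed, Mar 17: Wed, Apr 17: Sat, May 17: Mon, Jun 17: Thu, Jul 17: Sat, Aug 17: Tue, Sep 17: Fri, Oct 17: Sun, Nov 17: Wed, Dec 17: Fri.
Friday occurs in September, December — 2 months.

2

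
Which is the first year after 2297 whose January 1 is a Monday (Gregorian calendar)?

2300

Jan 1 advances by 2 weekdays after a leap year and by 1 after a common year.
2297: Jan 1 is Friday.
2298: Saturday
2299: Sunday
2300: Monday
2300 begins on a Monday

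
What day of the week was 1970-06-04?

January 1, 1970 is a Thursday.
June 4 is day 155 of the year, i.e. 154 days after Jan 1.
154 mod 7 = 0, so advance 0 weekdays from Thursday: Thursday.

Thursday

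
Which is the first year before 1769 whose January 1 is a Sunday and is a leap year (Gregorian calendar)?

Jan 1 advances by 2 weekdays after a leap year and by 1 after a common year.
1769: Jan 1 is Sunday.
1768: Friday (leap)
1767: Thursday
1766: Wednesday
1765: Tuesday
1764: Sunday (leap)
1764 begins on a Sunday and is a leap year.

1764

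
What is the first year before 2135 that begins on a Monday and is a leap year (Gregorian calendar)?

Jan 1 advances by 2 weekdays after a leap year and by 1 after a common year.
2135: Jan 1 is Saturday.
2134: Friday
2133: Thursday
2132: Tuesday (leap)
2131: Monday
2130: Sunday
2129: Saturday
2128: Thursday (leap)
2127: Wednesday
2126: Tuesday
2125: Monday
2124: Saturday (leap)
2123: Friday
2122: Thursday
2121: Wednesday
2120: Monday (leap)
2120 begins on a Monday and is a leap year.

2120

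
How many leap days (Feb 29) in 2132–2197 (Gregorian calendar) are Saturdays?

2

Leap years in 2132–2197: 17 of them.
Feb 29 weekday advances by 5 (mod 7) from one leap year to the next four years later (or differs when a century non-leap intervenes).
Leap-day weekdays: 2132:Fri 2136:Wed 2140:Mon 2144:Sat✓ 2148:Thu 2152:Tue 2156:Sun 2160:Fri 2164:Wed 2168:Mon 2172:Sat✓ 2176:Thu 2180:Tue 2184:Sun 2188:Fri 2192:Wed 2196:Mon
Saturday: 2144, 2172 → 2.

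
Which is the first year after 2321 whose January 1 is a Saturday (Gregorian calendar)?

2327

Jan 1 advances by 2 weekdays after a leap year and by 1 after a common year.
2321: Jan 1 is Saturday.
2322: Sunday
2323: Monday
2324: Tuesday (leap)
2325: Thursday
2326: Friday
2327: Saturday
2327 begins on a Saturday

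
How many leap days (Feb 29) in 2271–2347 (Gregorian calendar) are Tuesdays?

3

Leap years in 2271–2347: 18 of them.
Feb 29 weekday advances by 5 (mod 7) from one leap year to the next four years later (or differs when a century non-leap intervenes).
Leap-day weekdays: 2272:Thu 2276:Tue✓ 2280:Sun 2284:Fri 2288:Wed 2292:Mon 2296:Sat 2304:Mon 2308:Sat 2312:Thu 2316:Tue✓ 2320:Sun 2324:Fri 2328:Wed 2332:Mon 2336:Sat 2340:Thu 2344:Tue✓
Tuesday: 2276, 2316, 2344 → 3.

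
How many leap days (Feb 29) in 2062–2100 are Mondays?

Leap years in 2062–2100: 9 of them.
Feb 29 weekday advances by 5 (mod 7) from one leap year to the next four years later (or differs when a century non-leap intervenes).
Leap-day weekdays: 2064:Fri 2068:Wed 2072:Mon✓ 2076:Sat 2080:Thu 2084:Tue 2088:Sun 2092:Fri 2096:Wed
Monday: 2072 → 1.

1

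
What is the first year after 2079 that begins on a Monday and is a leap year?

Jan 1 advances by 2 weekdays after a leap year and by 1 after a common year.
2079: Jan 1 is Sunday.
2080: Monday (leap)
2080 begins on a Monday and is a leap year.

2080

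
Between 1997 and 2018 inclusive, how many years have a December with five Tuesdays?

December has 31 days; it has five Tuesdays when Tuesday falls among the first (month-length − 28) days — i.e. when December 1 is one of Tuesday/Monday/Sunday.
December 1 by year: 1997:Mon✓ 1998:Tue✓ 1999:Wed 2000:Fri 2001:Sat 2002:Sun✓ 2003:Mon✓ 2004:Wed 2005:Thu 2006:Fri 2007:Sat 2008:Mon✓ 2009:Tue✓ 2010:Wed 2011:Thu 2012:Sat 2013:Sun✓ 2014:Mon✓ 2015:Tue✓ 2016:Thu 2017:Fri 2018:Sat
Years with five Tuesdays: 1997, 1998, 2002, 2003, 2008, 2009, 2013, 2014, 2015 → 9.

9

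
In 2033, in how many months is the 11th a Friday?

Check the 11th of each month of 2033: Jan 11: Tue, Feb 11: Fri, Mar 11: Fri, Apr 11: Mon, May 11: Wed, Jun 11: Sat, Jul 11: Mon, Aug 11: Thu, Sep 11: Sun, Oct 11: Tue, Nov 11: Fri, Dec 11: Sun.
Friday occurs in February, March, November — 3 months.

3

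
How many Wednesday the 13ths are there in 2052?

2

Check the 13th of each month of 2052: Jan 13: Sat, Feb 13: Tue, Mar 13: Wed, Apr 13: Sat, May 13: Mon, Jun 13: Thu, Jul 13: Sat, Aug 13: Tue, Sep 13: Fri, Oct 13: Sun, Nov 13: Wed, Dec 13: Fri.
Wednesday occurs in March, November — 2 months.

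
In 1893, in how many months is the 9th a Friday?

1

Check the 9th of each month of 1893: Jan 9: Mon, Feb 9: Thu, Mar 9: Thu, Apr 9: Sun, May 9: Tue, Jun 9: Fri, Jul 9: Sun, Aug 9: Wed, Sep 9: Sat, Oct 9: Mon, Nov 9: Thu, Dec 9: Sat.
Friday occurs in June — 1 month.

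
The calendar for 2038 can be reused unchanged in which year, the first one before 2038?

Two years share a calendar iff Jan 1 falls on the same weekday and both are leap or both are common. 2038: Jan 1 is Friday, common year.
2037: Jan 1 Thursday, common
2036: Jan 1 Tuesday, leap
2035: Jan 1 Monday, common
2034: Jan 1 Sunday, common
2033: Jan 1 Saturday, common
2032: Jan 1 Thursday, leap
2031: Jan 1 Wednesday, common
2030: Jan 1 Tuesday, common
2029: Jan 1 Monday, common
2028: Jan 1 Saturday, leap
2027: Jan 1 Friday, common
2027 matches on both conditions.

2027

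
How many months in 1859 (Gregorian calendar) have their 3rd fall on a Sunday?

2

Check the 3rd of each month of 1859: Jan 3: Mon, Feb 3: Thu, Mar 3: Thu, Apr 3: Sun, May 3: Tue, Jun 3: Fri, Jul 3: Sun, Aug 3: Wed, Sep 3: Sat, Oct 3: Mon, Nov 3: Thu, Dec 3: Sat.
Sunday occurs in April, July — 2 months.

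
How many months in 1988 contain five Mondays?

A month of length L has five Mondays iff its first Monday is on day ≤ L−28 (so day 1–3 in a 31-day month, 1–2 in a 30-day month, day 1 in a leap February).
Checking each month of 1988: Jan starts Fri (31d); Feb starts Mon (29d) ✓; Mar starts Tue (31d); Apr starts Fri (30d); May starts Sun (31d) ✓; Jun starts Wed (30d); Jul starts Fri (31d); Aug starts Mon (31d) ✓; Sep starts Thu (30d); Oct starts Sat (31d) ✓; Nov starts Tue (30d); Dec starts Thu (31d).
Five-Monday months: February, May, August, October → 4.

4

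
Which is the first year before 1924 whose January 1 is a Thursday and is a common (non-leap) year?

1914

Jan 1 advances by 2 weekdays after a leap year and by 1 after a common year.
1924: Jan 1 is Tuesday (leap).
1923: Monday
1922: Sunday
1921: Saturday
1920: Thursday (leap)
1919: Wednesday
1918: Tuesday
1917: Monday
1916: Saturday (leap)
1915: Friday
1914: Thursday
1914 begins on a Thursday and is a common year.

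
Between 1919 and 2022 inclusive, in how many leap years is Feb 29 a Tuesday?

3

Leap years in 1919–2022: 26 of them.
Feb 29 weekday advances by 5 (mod 7) from one leap year to the next four years later (or differs when a century non-leap intervenes).
Leap-day weekdays: 1920:Sun 1924:Fri 1928:Wed 1932:Mon 1936:Sat 1940:Thu 1944:Tue✓ 1948:Sun 1952:Fri 1956:Wed 1960:Mon 1964:Sat 1968:Thu 1972:Tue✓ 1976:Sun 1980:Fri 1984:Wed 1988:Mon 1992:Sat 1996:Thu 2000:Tue✓ 2004:Sun 2008:Fri 2012:Wed 2016:Mon 2020:Sat
Tuesday: 1944, 1972, 2000 → 3.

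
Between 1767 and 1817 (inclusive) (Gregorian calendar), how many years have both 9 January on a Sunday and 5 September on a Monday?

5

Check each year's weekday for 9 January and 5 September:
  1767: Fri/Sat  1768: Sat/Mon  1769: Mon/Tue  1770: Tue/Wed  1771: Wed/Thu  1772: Thu/Sat  1773: Sat/Sun  1774: Sun/Mon ✓  1775: Mon/Tue  1776: Tue/Thu  1777: Thu/Fri  1778: Fri/Sat  1779: Sat/Sun  1780: Sun/Tue  …(23 more)…  1804: Mon/Wed  1805: Wed/Thu  1806: Thu/Fri  1807: Fri/Sat  1808: Sat/Mon  1809: Mon/Tue  1810: Tue/Wed  1811: Wed/Thu  1812: Thu/Sat  1813: Sat/Sun  1814: Sun/Mon ✓  1815: Mon/Tue  1816: Tue/Thu  1817: Thu/Fri
Both conditions hold in: 1774, 1785, 1791, 1803, 1814 — 5.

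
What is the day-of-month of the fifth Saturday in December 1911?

30

December 1, 1911 is a Friday, so the first Saturday is the 2nd.
The fifth Saturday is 2 + 28 = 30.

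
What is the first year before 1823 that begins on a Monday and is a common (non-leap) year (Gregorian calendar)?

Jan 1 advances by 2 weekdays after a leap year and by 1 after a common year.
1823: Jan 1 is Wednesday.
1822: Tuesday
1821: Monday
1821 begins on a Monday and is a common year.

1821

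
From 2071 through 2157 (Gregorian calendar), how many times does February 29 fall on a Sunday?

3

Leap years in 2071–2157: 21 of them.
Feb 29 weekday advances by 5 (mod 7) from one leap year to the next four years later (or differs when a century non-leap intervenes).
Leap-day weekdays: 2072:Mon 2076:Sat 2080:Thu 2084:Tue 2088:Sun✓ 2092:Fri 2096:Wed 2104:Fri 2108:Wed 2112:Mon 2116:Sat 2120:Thu 2124:Tue 2128:Sun✓ 2132:Fri 2136:Wed 2140:Mon 2144:Sat 2148:Thu 2152:Tue 2156:Sun✓
Sunday: 2088, 2128, 2156 → 3.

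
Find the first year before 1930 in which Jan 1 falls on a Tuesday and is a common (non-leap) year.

Jan 1 advances by 2 weekdays after a leap year and by 1 after a common year.
1930: Jan 1 is Wednesday.
1929: Tuesday
1929 begins on a Tuesday and is a common year.

1929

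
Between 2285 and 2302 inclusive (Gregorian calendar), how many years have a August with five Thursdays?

August has 31 days; it has five Thursdays when Thursday falls among the first (month-length − 28) days — i.e. when August 1 is one of Thursday/Wednesday/Tuesday.
August 1 by year: 2285:Sat 2286:Sun 2287:Mon 2288:Wed✓ 2289:Thu✓ 2290:Fri 2291:Sat 2292:Mon 2293:Tue✓ 2294:Wed✓ 2295:Thu✓ 2296:Sat 2297:Sun 2298:Mon 2299:Tue✓ 2300:Wed✓ 2301:Thu✓ 2302:Fri
Years with five Thursdays: 2288, 2289, 2293, 2294, 2295, 2299, 2300, 2301 → 8.

8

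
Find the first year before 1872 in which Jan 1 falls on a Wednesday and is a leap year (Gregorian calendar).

1868

Jan 1 advances by 2 weekdays after a leap year and by 1 after a common year.
1872: Jan 1 is Monday (leap).
1871: Sunday
1870: Saturday
1869: Friday
1868: Wednesday (leap)
1868 begins on a Wednesday and is a leap year.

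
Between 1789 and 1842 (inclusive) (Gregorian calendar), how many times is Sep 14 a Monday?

Track Sep 14's weekday year by year (advancing +1, or +2 across a Feb 29):
  1789: Mon ✓  1790: Tue (+1)  1791: Wed (+1)  1792: Fri (+2)  1793: Sat (+1)
  1794: Sun (+1)  1795: Mon (+1) ✓  1796: Wed (+2)  1797: Thu (+1)  1798: Fri (+1)
  1799: Sat (+1)  1800: Sun (+1)  1801: Mon (+1) ✓  1802: Tue (+1)  … (26 more years) …
  1829: Mon (+1) ✓  1830: Tue (+1)  1831: Wed (+1)  1832: Fri (+2)  1833: Sat (+1)
  1834: Sun (+1)  1835: Mon (+1) ✓  1836: Wed (+2)  1837: Thu (+1)  1838: Fri (+1)
  1839: Sat (+1)  1840: Mon (+2) ✓  1841: Tue (+1)  1842: Wed (+1)
Monday years: 1789, 1795, 1801, 1807, 1812, 1818, 1829, 1835, 1840 — 9 in total.

9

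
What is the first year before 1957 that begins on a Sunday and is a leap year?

Jan 1 advances by 2 weekdays after a leap year and by 1 after a common year.
1957: Jan 1 is Tuesday.
1956: Sunday (leap)
1956 begins on a Sunday and is a leap year.

1956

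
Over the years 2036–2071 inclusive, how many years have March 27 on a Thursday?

Track March 27's weekday year by year (advancing +1, or +2 across a Feb 29):
  2036: Thu ✓  2037: Fri (+1)  2038: Sat (+1)  2039: Sun (+1)  2040: Tue (+2)
  2041: Wed (+1)  2042: Thu (+1) ✓  2043: Fri (+1)  2044: Sun (+2)  2045: Mon (+1)
  2046: Tue (+1)  2047: Wed (+1)  2048: Fri (+2)  2049: Sat (+1)  … (8 more years) …
  2058: Wed (+1)  2059: Thu (+1) ✓  2060: Sat (+2)  2061: Sun (+1)  2062: Mon (+1)
  2063: Tue (+1)  2064: Thu (+2) ✓  2065: Fri (+1)  2066: Sat (+1)  2067: Sun (+1)
  2068: Tue (+2)  2069: Wed (+1)  2070: Thu (+1) ✓  2071: Fri (+1)
Thursday years: 2036, 2042, 2053, 2059, 2064, 2070 — 6 in total.

6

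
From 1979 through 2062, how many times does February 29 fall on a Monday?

3

Leap years in 1979–2062: 21 of them.
Feb 29 weekday advances by 5 (mod 7) from one leap year to the next four years later (or differs when a century non-leap intervenes).
Leap-day weekdays: 1980:Fri 1984:Wed 1988:Mon✓ 1992:Sat 1996:Thu 2000:Tue 2004:Sun 2008:Fri 2012:Wed 2016:Mon✓ 2020:Sat 2024:Thu 2028:Tue 2032:Sun 2036:Fri 2040:Wed 2044:Mon✓ 2048:Sat 2052:Thu 2056:Tue 2060:Sun
Monday: 1988, 2016, 2044 → 3.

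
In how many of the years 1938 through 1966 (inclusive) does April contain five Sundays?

April has 30 days; it has five Sundays when Sunday falls among the first (month-length − 28) days — i.e. when April 1 is one of Sunday/Saturday.
April 1 by year: 1938:Fri 1939:Sat✓ 1940:Mon 1941:Tue 1942:Wed 1943:Thu 1944:Sat✓ 1945:Sun✓ 1946:Mon 1947:Tue 1948:Thu 1949:Fri 1950:Sat✓ 1951:Sun✓ 1952:Tue 1953:Wed 1954:Thu 1955:Fri 1956:Sun✓ 1957:Mon 1958:Tue 1959:Wed 1960:Fri 1961:Sat✓ 1962:Sun✓ 1963:Mon 1964:Wed 1965:Thu 1966:Fri
Years with five Sundays: 1939, 1944, 1945, 1950, 1951, 1956, 1961, 1962 → 8.

8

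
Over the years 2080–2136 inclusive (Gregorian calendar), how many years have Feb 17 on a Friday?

8

Track Feb 17's weekday year by year (advancing +1, or +2 across a Feb 29):
  2080: Sat  2081: Mon (+2)  2082: Tue (+1)  2083: Wed (+1)  2084: Thu (+1)
  2085: Sat (+2)  2086: Sun (+1)  2087: Mon (+1)  2088: Tue (+1)  2089: Thu (+2)
  2090: Fri (+1) ✓  2091: Sat (+1)  2092: Sun (+1)  2093: Tue (+2)  … (29 more years) …
  2123: Wed (+1)  2124: Thu (+1)  2125: Sat (+2)  2126: Sun (+1)  2127: Mon (+1)
  2128: Tue (+1)  2129: Thu (+2)  2130: Fri (+1) ✓  2131: Sat (+1)  2132: Sun (+1)
  2133: Tue (+2)  2134: Wed (+1)  2135: Thu (+1)  2136: Fri (+1) ✓
Friday years: 2090, 2096, 2102, 2108, 2113, 2119, 2130, 2136 — 8 in total.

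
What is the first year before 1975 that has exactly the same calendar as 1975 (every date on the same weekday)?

1969

Two years share a calendar iff Jan 1 falls on the same weekday and both are leap or both are common. 1975: Jan 1 is Wednesday, common year.
1974: Jan 1 Tuesday, common
1973: Jan 1 Monday, common
1972: Jan 1 Saturday, leap
1971: Jan 1 Friday, common
1970: Jan 1 Thursday, common
1969: Jan 1 Wednesday, common
1969 matches on both conditions.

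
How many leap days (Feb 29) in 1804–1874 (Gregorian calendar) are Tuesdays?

Leap years in 1804–1874: 18 of them.
Feb 29 weekday advances by 5 (mod 7) from one leap year to the next four years later (or differs when a century non-leap intervenes).
Leap-day weekdays: 1804:Wed 1808:Mon 1812:Sat 1816:Thu 1820:Tue✓ 1824:Sun 1828:Fri 1832:Wed 1836:Mon 1840:Sat 1844:Thu 1848:Tue✓ 1852:Sun 1856:Fri 1860:Wed 1864:Mon 1868:Sat 1872:Thu
Tuesday: 1820, 1848 → 2.

2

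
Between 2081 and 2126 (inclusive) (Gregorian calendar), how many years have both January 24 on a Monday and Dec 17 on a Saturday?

5

Check each year's weekday for January 24 and Dec 17:
  2081: Fri/Wed  2082: Sat/Thu  2083: Sun/Fri  2084: Mon/Sun  2085: Wed/Mon  2086: Thu/Tue  2087: Fri/Wed  2088: Sat/Fri  2089: Mon/Sat ✓  2090: Tue/Sun  2091: Wed/Mon  2092: Thu/Wed  2093: Sat/Thu  2094: Sun/Fri  …(18 more)…  2113: Tue/Sun  2114: Wed/Mon  2115: Thu/Tue  2116: Fri/Thu  2117: Sun/Fri  2118: Mon/Sat ✓  2119: Tue/Sun  2120: Wed/Tue  2121: Fri/Wed  2122: Sat/Thu  2123: Sun/Fri  2124: Mon/Sun  2125: Wed/Mon  2126: Thu/Tue
Both conditions hold in: 2089, 2095, 2101, 2107, 2118 — 5.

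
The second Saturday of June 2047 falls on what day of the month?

June 1, 2047 is a Saturday, so the first Saturday is the 1st.
The second Saturday is 1 + 7 = 8.

8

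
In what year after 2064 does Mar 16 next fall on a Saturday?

2069

From one year to the next, a fixed date's weekday advances by 1, or by 2 when a Feb 29 lies between the two dates.
2064: March 16 is Sunday.
2065: Monday (+1)
2066: Tuesday (+1)
2067: Wednesday (+1)
2068: Friday (+2)
2069: Saturday (+1)
Mar 16 falls on a Saturday in 2069.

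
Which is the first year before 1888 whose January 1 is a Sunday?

1882

Jan 1 advances by 2 weekdays after a leap year and by 1 after a common year.
1888: Jan 1 is Sunday (leap).
1887: Saturday
1886: Friday
1885: Thursday
1884: Tuesday (leap)
1883: Monday
1882: Sunday
1882 begins on a Sunday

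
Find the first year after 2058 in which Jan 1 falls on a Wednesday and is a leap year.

Jan 1 advances by 2 weekdays after a leap year and by 1 after a common year.
2058: Jan 1 is Tuesday.
2059: Wednesday
2060: Thursday (leap)
2061: Saturday
2062: Sunday
2063: Monday
2064: Tuesday (leap)
2065: Thursday
2066: Friday
2067: Saturday
2068: Sunday (leap)
2069: Tuesday
2070: Wednesday
2071: Thursday
2072: Friday (leap)
2073: Sunday
2074: Monday
2075: Tuesday
2076: Wednesday (leap)
2076 begins on a Wednesday and is a leap year.

2076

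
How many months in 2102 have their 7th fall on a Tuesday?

3

Check the 7th of each month of 2102: Jan 7: Sat, Feb 7: Tue, Mar 7: Tue, Apr 7: Fri, May 7: Sun, Jun 7: Wed, Jul 7: Fri, Aug 7: Mon, Sep 7: Thu, Oct 7: Sat, Nov 7: Tue, Dec 7: Thu.
Tuesday occurs in February, March, November — 3 months.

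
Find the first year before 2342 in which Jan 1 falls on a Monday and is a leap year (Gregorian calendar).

Jan 1 advances by 2 weekdays after a leap year and by 1 after a common year.
2342: Jan 1 is Thursday.
2341: Wednesday
2340: Monday (leap)
2340 begins on a Monday and is a leap year.

2340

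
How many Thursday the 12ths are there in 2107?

1

Check the 12th of each month of 2107: Jan 12: Wed, Feb 12: Sat, Mar 12: Sat, Apr 12: Tue, May 12: Thu, Jun 12: Sun, Jul 12: Tue, Aug 12: Fri, Sep 12: Mon, Oct 12: Wed, Nov 12: Sat, Dec 12: Mon.
Thursday occurs in May — 1 month.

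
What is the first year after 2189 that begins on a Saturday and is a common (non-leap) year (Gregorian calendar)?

Jan 1 advances by 2 weekdays after a leap year and by 1 after a common year.
2189: Jan 1 is Thursday.
2190: Friday
2191: Saturday
2191 begins on a Saturday and is a common year.

2191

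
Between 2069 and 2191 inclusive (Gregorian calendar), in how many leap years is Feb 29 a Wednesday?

Leap years in 2069–2191: 29 of them.
Feb 29 weekday advances by 5 (mod 7) from one leap year to the next four years later (or differs when a century non-leap intervenes).
Leap-day weekdays: 2072:Mon 2076:Sat 2080:Thu 2084:Tue 2088:Sun 2092:Fri 2096:Wed✓ 2104:Fri 2108:Wed✓ 2112:Mon 2116:Sat 2120:Thu 2124:Tue …(3 more)… 2140:Mon 2144:Sat 2148:Thu 2152:Tue 2156:Sun 2160:Fri 2164:Wed✓ 2168:Mon 2172:Sat 2176:Thu 2180:Tue 2184:Sun 2188:Fri
Wednesday: 2096, 2108, 2136, 2164 → 4.

4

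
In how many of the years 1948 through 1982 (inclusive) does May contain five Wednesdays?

14

May has 31 days; it has five Wednesdays when Wednesday falls among the first (month-length − 28) days — i.e. when May 1 is one of Wednesday/Tuesday/Monday.
May 1 by year: 1948:Sat 1949:Sun 1950:Mon✓ 1951:Tue✓ 1952:Thu 1953:Fri 1954:Sat 1955:Sun 1956:Tue✓ 1957:Wed✓ 1958:Thu 1959:Fri 1960:Sun 1961:Mon✓ 1962:Tue✓ …(5 more)… 1968:Wed✓ 1969:Thu 1970:Fri 1971:Sat 1972:Mon✓ 1973:Tue✓ 1974:Wed✓ 1975:Thu 1976:Sat 1977:Sun 1978:Mon✓ 1979:Tue✓ 1980:Thu 1981:Fri 1982:Sat
Years with five Wednesdays: 1950, 1951, 1956, 1957, 1961, 1962, 1963, 1967, 1968, 1972, 1973, 1974, 1978, 1979 → 14.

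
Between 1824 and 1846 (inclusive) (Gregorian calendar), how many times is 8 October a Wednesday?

3

Track 8 October's weekday year by year (advancing +1, or +2 across a Feb 29):
  1824: Fri  1825: Sat (+1)  1826: Sun (+1)  1827: Mon (+1)  1828: Wed (+2) ✓
  1829: Thu (+1)  1830: Fri (+1)  1831: Sat (+1)  1832: Mon (+2)  1833: Tue (+1)
  1834: Wed (+1) ✓  1835: Thu (+1)  1836: Sat (+2)  1837: Sun (+1)  1838: Mon (+1)
  1839: Tue (+1)  1840: Thu (+2)  1841: Fri (+1)  1842: Sat (+1)  1843: Sun (+1)
  1844: Tue (+2)  1845: Wed (+1) ✓  1846: Thu (+1)
Wednesday years: 1828, 1834, 1845 — 3 in total.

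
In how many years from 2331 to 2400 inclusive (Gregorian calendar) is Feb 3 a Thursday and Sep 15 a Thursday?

Check each year's weekday for Feb 3 and Sep 15:
  2331: Tue/Tue  2332: Wed/Thu  2333: Fri/Fri  2334: Sat/Sat  2335: Sun/Sun  2336: Mon/Tue  2337: Wed/Wed  2338: Thu/Thu ✓  2339: Fri/Fri  2340: Sat/Sun  2341: Mon/Mon  2342: Tue/Tue  2343: Wed/Wed  2344: Thu/Fri  …(42 more)…  2387: Tue/Tue  2388: Wed/Thu  2389: Fri/Fri  2390: Sat/Sat  2391: Sun/Sun  2392: Mon/Tue  2393: Wed/Wed  2394: Thu/Thu ✓  2395: Fri/Fri  2396: Sat/Sun  2397: Mon/Mon  2398: Tue/Tue  2399: Wed/Wed  2400: Thu/Fri
Both conditions hold in: 2338, 2349, 2355, 2366, 2377, 2383, 2394 — 7.

7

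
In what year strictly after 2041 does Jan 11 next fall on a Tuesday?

From one year to the next, a fixed date's weekday advances by 1, or by 2 when a Feb 29 lies between the two dates.
2041: January 11 is Friday.
2042: Saturday (+1)
2043: Sunday (+1)
2044: Monday (+1)
2045: Wednesday (+2)
2046: Thursday (+1)
2047: Friday (+1)
2048: Saturday (+1)
2049: Monday (+2)
2050: Tuesday (+1)
Jan 11 falls on a Tuesday in 2050.

2050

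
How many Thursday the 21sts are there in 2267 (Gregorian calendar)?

3

Check the 21st of each month of 2267: Jan 21: Mon, Feb 21: Thu, Mar 21: Thu, Apr 21: Sun, May 21: Tue, Jun 21: Fri, Jul 21: Sun, Aug 21: Wed, Sep 21: Sat, Oct 21: Mon, Nov 21: Thu, Dec 21: Sat.
Thursday occurs in February, March, November — 3 months.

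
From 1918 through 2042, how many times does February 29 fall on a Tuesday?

4

Leap years in 1918–2042: 31 of them.
Feb 29 weekday advances by 5 (mod 7) from one leap year to the next four years later (or differs when a century non-leap intervenes).
Leap-day weekdays: 1920:Sun 1924:Fri 1928:Wed 1932:Mon 1936:Sat 1940:Thu 1944:Tue✓ 1948:Sun 1952:Fri 1956:Wed 1960:Mon 1964:Sat 1968:Thu …(5 more)… 1992:Sat 1996:Thu 2000:Tue✓ 2004:Sun 2008:Fri 2012:Wed 2016:Mon 2020:Sat 2024:Thu 2028:Tue✓ 2032:Sun 2036:Fri 2040:Wed
Tuesday: 1944, 1972, 2000, 2028 → 4.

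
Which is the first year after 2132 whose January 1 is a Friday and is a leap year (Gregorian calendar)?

2140

Jan 1 advances by 2 weekdays after a leap year and by 1 after a common year.
2132: Jan 1 is Tuesday (leap).
2133: Thursday
2134: Friday
2135: Saturday
2136: Sunday (leap)
2137: Tuesday
2138: Wednesday
2139: Thursday
2140: Friday (leap)
2140 begins on a Friday and is a leap year.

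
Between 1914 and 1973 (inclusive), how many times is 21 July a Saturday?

9

Track 21 July's weekday year by year (advancing +1, or +2 across a Feb 29):
  1914: Tue  1915: Wed (+1)  1916: Fri (+2)  1917: Sat (+1) ✓  1918: Sun (+1)
  1919: Mon (+1)  1920: Wed (+2)  1921: Thu (+1)  1922: Fri (+1)  1923: Sat (+1) ✓
  1924: Mon (+2)  1925: Tue (+1)  1926: Wed (+1)  1927: Thu (+1)  … (32 more years) …
  1960: Thu (+2)  1961: Fri (+1)  1962: Sat (+1) ✓  1963: Sun (+1)  1964: Tue (+2)
  1965: Wed (+1)  1966: Thu (+1)  1967: Fri (+1)  1968: Sun (+2)  1969: Mon (+1)
  1970: Tue (+1)  1971: Wed (+1)  1972: Fri (+2)  1973: Sat (+1) ✓
Saturday years: 1917, 1923, 1928, 1934, 1945, 1951, 1956, 1962, 1973 — 9 in total.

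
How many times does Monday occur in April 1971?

4

April 1971 has 30 days and begins on Thursday.
The first Monday is April 5.
Mondays fall on 5, 12, 19, 26 — that's 4.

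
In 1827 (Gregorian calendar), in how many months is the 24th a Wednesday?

Check the 24th of each month of 1827: Jan 24: Wed, Feb 24: Sat, Mar 24: Sat, Apr 24: Tue, May 24: Thu, Jun 24: Sun, Jul 24: Tue, Aug 24: Fri, Sep 24: Mon, Oct 24: Wed, Nov 24: Sat, Dec 24: Mon.
Wednesday occurs in January, October — 2 months.

2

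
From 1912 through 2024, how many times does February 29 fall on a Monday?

4

Leap years in 1912–2024: 29 of them.
Feb 29 weekday advances by 5 (mod 7) from one leap year to the next four years later (or differs when a century non-leap intervenes).
Leap-day weekdays: 1912:Thu 1916:Tue 1920:Sun 1924:Fri 1928:Wed 1932:Mon✓ 1936:Sat 1940:Thu 1944:Tue 1948:Sun 1952:Fri 1956:Wed 1960:Mon✓ …(3 more)… 1976:Sun 1980:Fri 1984:Wed 1988:Mon✓ 1992:Sat 1996:Thu 2000:Tue 2004:Sun 2008:Fri 2012:Wed 2016:Mon✓ 2020:Sat 2024:Thu
Monday: 1932, 1960, 1988, 2016 → 4.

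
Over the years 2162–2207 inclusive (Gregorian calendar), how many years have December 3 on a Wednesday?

Track December 3's weekday year by year (advancing +1, or +2 across a Feb 29):
  2162: Fri  2163: Sat (+1)  2164: Mon (+2)  2165: Tue (+1)  2166: Wed (+1) ✓
  2167: Thu (+1)  2168: Sat (+2)  2169: Sun (+1)  2170: Mon (+1)  2171: Tue (+1)
  2172: Thu (+2)  2173: Fri (+1)  2174: Sat (+1)  2175: Sun (+1)  … (18 more years) …
  2194: Wed (+1) ✓  2195: Thu (+1)  2196: Sat (+2)  2197: Sun (+1)  2198: Mon (+1)
  2199: Tue (+1)  2200: Wed (+1) ✓  2201: Thu (+1)  2202: Fri (+1)  2203: Sat (+1)
  2204: Mon (+2)  2205: Tue (+1)  2206: Wed (+1) ✓  2207: Thu (+1)
Wednesday years: 2166, 2177, 2183, 2188, 2194, 2200, 2206 — 7 in total.

7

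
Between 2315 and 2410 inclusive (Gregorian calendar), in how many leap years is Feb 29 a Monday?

3

Leap years in 2315–2410: 24 of them.
Feb 29 weekday advances by 5 (mod 7) from one leap year to the next four years later (or differs when a century non-leap intervenes).
Leap-day weekdays: 2316:Tue 2320:Sun 2324:Fri 2328:Wed 2332:Mon✓ 2336:Sat 2340:Thu 2344:Tue 2348:Sun 2352:Fri 2356:Wed 2360:Mon✓ 2364:Sat 2368:Thu 2372:Tue 2376:Sun 2380:Fri 2384:Wed 2388:Mon✓ 2392:Sat 2396:Thu 2400:Tue 2404:Sun 2408:Fri
Monday: 2332, 2360, 2388 → 3.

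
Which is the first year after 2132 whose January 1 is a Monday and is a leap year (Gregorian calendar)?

2148

Jan 1 advances by 2 weekdays after a leap year and by 1 after a common year.
2132: Jan 1 is Tuesday (leap).
2133: Thursday
2134: Friday
2135: Saturday
2136: Sunday (leap)
2137: Tuesday
2138: Wednesday
2139: Thursday
2140: Friday (leap)
2141: Sunday
2142: Monday
2143: Tuesday
2144: Wednesday (leap)
2145: Friday
2146: Saturday
2147: Sunday
2148: Monday (leap)
2148 begins on a Monday and is a leap year.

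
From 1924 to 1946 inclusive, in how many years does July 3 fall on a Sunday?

Track July 3's weekday year by year (advancing +1, or +2 across a Feb 29):
  1924: Thu  1925: Fri (+1)  1926: Sat (+1)  1927: Sun (+1) ✓  1928: Tue (+2)
  1929: Wed (+1)  1930: Thu (+1)  1931: Fri (+1)  1932: Sun (+2) ✓  1933: Mon (+1)
  1934: Tue (+1)  1935: Wed (+1)  1936: Fri (+2)  1937: Sat (+1)  1938: Sun (+1) ✓
  1939: Mon (+1)  1940: Wed (+2)  1941: Thu (+1)  1942: Fri (+1)  1943: Sat (+1)
  1944: Mon (+2)  1945: Tue (+1)  1946: Wed (+1)
Sunday years: 1927, 1932, 1938 — 3 in total.

3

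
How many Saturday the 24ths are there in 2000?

1

Check the 24th of each month of 2000: Jan 24: Mon, Feb 24: Thu, Mar 24: Fri, Apr 24: Mon, May 24: Wed, Jun 24: Sat, Jul 24: Mon, Aug 24: Thu, Sep 24: Sun, Oct 24: Tue, Nov 24: Fri, Dec 24: Sun.
Saturday occurs in June — 1 month.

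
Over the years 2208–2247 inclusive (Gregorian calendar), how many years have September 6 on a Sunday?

6

Track September 6's weekday year by year (advancing +1, or +2 across a Feb 29):
  2208: Tue  2209: Wed (+1)  2210: Thu (+1)  2211: Fri (+1)  2212: Sun (+2) ✓
  2213: Mon (+1)  2214: Tue (+1)  2215: Wed (+1)  2216: Fri (+2)  2217: Sat (+1)
  2218: Sun (+1) ✓  2219: Mon (+1)  2220: Wed (+2)  2221: Thu (+1)  … (12 more years) …
  2234: Sat (+1)  2235: Sun (+1) ✓  2236: Tue (+2)  2237: Wed (+1)  2238: Thu (+1)
  2239: Fri (+1)  2240: Sun (+2) ✓  2241: Mon (+1)  2242: Tue (+1)  2243: Wed (+1)
  2244: Fri (+2)  2245: Sat (+1)  2246: Sun (+1) ✓  2247: Mon (+1)
Sunday years: 2212, 2218, 2229, 2235, 2240, 2246 — 6 in total.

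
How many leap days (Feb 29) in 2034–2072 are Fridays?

Leap years in 2034–2072: 10 of them.
Feb 29 weekday advances by 5 (mod 7) from one leap year to the next four years later (or differs when a century non-leap intervenes).
Leap-day weekdays: 2036:Fri✓ 2040:Wed 2044:Mon 2048:Sat 2052:Thu 2056:Tue 2060:Sun 2064:Fri✓ 2068:Wed 2072:Mon
Friday: 2036, 2064 → 2.

2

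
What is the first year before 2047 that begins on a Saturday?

2039

Jan 1 advances by 2 weekdays after a leap year and by 1 after a common year.
2047: Jan 1 is Tuesday.
2046: Monday
2045: Sunday
2044: Friday (leap)
2043: Thursday
2042: Wednesday
2041: Tuesday
2040: Sunday (leap)
2039: Saturday
2039 begins on a Saturday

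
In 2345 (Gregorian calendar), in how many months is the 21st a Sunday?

2

Check the 21st of each month of 2345: Jan 21: Sun, Feb 21: Wed, Mar 21: Wed, Apr 21: Sat, May 21: Mon, Jun 21: Thu, Jul 21: Sat, Aug 21: Tue, Sep 21: Fri, Oct 21: Sun, Nov 21: Wed, Dec 21: Fri.
Sunday occurs in January, October — 2 months.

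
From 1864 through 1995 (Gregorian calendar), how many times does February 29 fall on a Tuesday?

Leap years in 1864–1995: 32 of them.
Feb 29 weekday advances by 5 (mod 7) from one leap year to the next four years later (or differs when a century non-leap intervenes).
Leap-day weekdays: 1864:Mon 1868:Sat 1872:Thu 1876:Tue✓ 1880:Sun 1884:Fri 1888:Wed 1892:Mon 1896:Sat 1904:Mon 1908:Sat 1912:Thu 1916:Tue✓ …(6 more)… 1944:Tue✓ 1948:Sun 1952:Fri 1956:Wed 1960:Mon 1964:Sat 1968:Thu 1972:Tue✓ 1976:Sun 1980:Fri 1984:Wed 1988:Mon 1992:Sat
Tuesday: 1876, 1916, 1944, 1972 → 4.

4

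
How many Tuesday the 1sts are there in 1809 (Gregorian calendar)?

Check the 1st of each month of 1809: Jan 1: Sun, Feb 1: Wed, Mar 1: Wed, Apr 1: Sat, May 1: Mon, Jun 1: Thu, Jul 1: Sat, Aug 1: Tue, Sep 1: Fri, Oct 1: Sun, Nov 1: Wed, Dec 1: Fri.
Tuesday occurs in August — 1 month.

1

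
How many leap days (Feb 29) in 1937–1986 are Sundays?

Leap years in 1937–1986: 12 of them.
Feb 29 weekday advances by 5 (mod 7) from one leap year to the next four years later (or differs when a century non-leap intervenes).
Leap-day weekdays: 1940:Thu 1944:Tue 1948:Sun✓ 1952:Fri 1956:Wed 1960:Mon 1964:Sat 1968:Thu 1972:Tue 1976:Sun✓ 1980:Fri 1984:Wed
Sunday: 1948, 1976 → 2.

2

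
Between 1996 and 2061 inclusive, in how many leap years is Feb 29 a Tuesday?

3

Leap years in 1996–2061: 17 of them.
Feb 29 weekday advances by 5 (mod 7) from one leap year to the next four years later (or differs when a century non-leap intervenes).
Leap-day weekdays: 1996:Thu 2000:Tue✓ 2004:Sun 2008:Fri 2012:Wed 2016:Mon 2020:Sat 2024:Thu 2028:Tue✓ 2032:Sun 2036:Fri 2040:Wed 2044:Mon 2048:Sat 2052:Thu 2056:Tue✓ 2060:Sun
Tuesday: 2000, 2028, 2056 → 3.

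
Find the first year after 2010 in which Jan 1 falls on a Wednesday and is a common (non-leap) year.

Jan 1 advances by 2 weekdays after a leap year and by 1 after a common year.
2010: Jan 1 is Friday.
2011: Saturday
2012: Sunday (leap)
2013: Tuesday
2014: Wednesday
2014 begins on a Wednesday and is a common year.

2014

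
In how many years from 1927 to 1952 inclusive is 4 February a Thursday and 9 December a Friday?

1

Check each year's weekday for 4 February and 9 December:
  1927: Fri/Fri  1928: Sat/Sun  1929: Mon/Mon  1930: Tue/Tue  1931: Wed/Wed  1932: Thu/Fri ✓  1933: Sat/Sat  1934: Sun/Sun  1935: Mon/Mon  1936: Tue/Wed  1937: Thu/Thu  1938: Fri/Fri  1939: Sat/Sat  1940: Sun/Mon  1941: Tue/Tue  1942: Wed/Wed  1943: Thu/Thu  1944: Fri/Sat  1945: Sun/Sun  1946: Mon/Mon  1947: Tue/Tue  1948: Wed/Thu  1949: Fri/Fri  1950: Sat/Sat  1951: Sun/Sun  1952: Mon/Tue
Both conditions hold in: 1932 — 1.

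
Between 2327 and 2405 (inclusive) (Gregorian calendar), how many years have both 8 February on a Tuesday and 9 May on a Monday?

9

Check each year's weekday for 8 February and 9 May:
  2327: Tue/Mon ✓  2328: Wed/Wed  2329: Fri/Thu  2330: Sat/Fri  2331: Sun/Sat  2332: Mon/Mon  2333: Wed/Tue  2334: Thu/Wed  2335: Fri/Thu  2336: Sat/Sat  2337: Mon/Sun  2338: Tue/Mon ✓  2339: Wed/Tue  2340: Thu/Thu  …(51 more)…  2392: Sat/Sat  2393: Mon/Sun  2394: Tue/Mon ✓  2395: Wed/Tue  2396: Thu/Thu  2397: Sat/Fri  2398: Sun/Sat  2399: Mon/Sun  2400: Tue/Tue  2401: Thu/Wed  2402: Fri/Thu  2403: Sat/Fri  2404: Sun/Sun  2405: Tue/Mon ✓
Both conditions hold in: 2327, 2338, 2349, 2355, 2366, 2377, 2383, 2394, 2405 — 9.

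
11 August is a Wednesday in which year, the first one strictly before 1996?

1993

From one year to the next, a fixed date's weekday advances by 1, or by 2 when a Feb 29 lies between the two dates.
1996: August 11 is Sunday.
1995: Friday (−2)
1994: Thursday (−1)
1993: Wednesday (−1)
11 August falls on a Wednesday in 1993.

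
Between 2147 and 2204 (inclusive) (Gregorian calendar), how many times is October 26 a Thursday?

Track October 26's weekday year by year (advancing +1, or +2 across a Feb 29):
  2147: Thu ✓  2148: Sat (+2)  2149: Sun (+1)  2150: Mon (+1)  2151: Tue (+1)
  2152: Thu (+2) ✓  2153: Fri (+1)  2154: Sat (+1)  2155: Sun (+1)  2156: Tue (+2)
  2157: Wed (+1)  2158: Thu (+1) ✓  2159: Fri (+1)  2160: Sun (+2)  … (30 more years) …
  2191: Wed (+1)  2192: Fri (+2)  2193: Sat (+1)  2194: Sun (+1)  2195: Mon (+1)
  2196: Wed (+2)  2197: Thu (+1) ✓  2198: Fri (+1)  2199: Sat (+1)  2200: Sun (+1)
  2201: Mon (+1)  2202: Tue (+1)  2203: Wed (+1)  2204: Fri (+2)
Thursday years: 2147, 2152, 2158, 2169, 2175, 2180, 2186, 2197 — 8 in total.

8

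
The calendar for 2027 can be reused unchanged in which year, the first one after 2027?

Two years share a calendar iff Jan 1 falls on the same weekday and both are leap or both are common. 2027: Jan 1 is Friday, common year.
2028: Jan 1 Saturday, leap
2029: Jan 1 Monday, common
2030: Jan 1 Tuesday, common
2031: Jan 1 Wednesday, common
2032: Jan 1 Thursday, leap
2033: Jan 1 Saturday, common
2034: Jan 1 Sunday, common
2035: Jan 1 Monday, common
2036: Jan 1 Tuesday, leap
2037: Jan 1 Thursday, common
2038: Jan 1 Friday, common
2038 matches on both conditions.

2038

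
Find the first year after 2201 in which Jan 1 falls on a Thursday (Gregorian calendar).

Jan 1 advances by 2 weekdays after a leap year and by 1 after a common year.
2201: Jan 1 is Thursday.
2202: Friday
2203: Saturday
2204: Sunday (leap)
2205: Tuesday
2206: Wednesday
2207: Thursday
2207 begins on a Thursday

2207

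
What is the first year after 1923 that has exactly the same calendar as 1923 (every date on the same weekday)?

1934

Two years share a calendar iff Jan 1 falls on the same weekday and both are leap or both are common. 1923: Jan 1 is Monday, common year.
1924: Jan 1 Tuesday, leap
1925: Jan 1 Thursday, common
1926: Jan 1 Friday, common
1927: Jan 1 Saturday, common
1928: Jan 1 Sunday, leap
1929: Jan 1 Tuesday, common
1930: Jan 1 Wednesday, common
1931: Jan 1 Thursday, common
1932: Jan 1 Friday, leap
1933: Jan 1 Sunday, common
1934: Jan 1 Monday, common
1934 matches on both conditions.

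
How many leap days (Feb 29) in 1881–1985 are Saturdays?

Leap years in 1881–1985: 25 of them.
Feb 29 weekday advances by 5 (mod 7) from one leap year to the next four years later (or differs when a century non-leap intervenes).
Leap-day weekdays: 1884:Fri 1888:Wed 1892:Mon 1896:Sat✓ 1904:Mon 1908:Sat✓ 1912:Thu 1916:Tue 1920:Sun 1924:Fri 1928:Wed 1932:Mon 1936:Sat✓ 1940:Thu 1944:Tue 1948:Sun 1952:Fri 1956:Wed 1960:Mon 1964:Sat✓ 1968:Thu 1972:Tue 1976:Sun 1980:Fri 1984:Wed
Saturday: 1896, 1908, 1936, 1964 → 4.

4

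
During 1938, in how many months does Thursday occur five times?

A month of length L has five Thursdays iff its first Thursday is on day ≤ L−28 (so day 1–3 in a 31-day month, 1–2 in a 30-day month, day 1 in a leap February).
Checking each month of 1938: Jan starts Sat (31d); Feb starts Tue (28d); Mar starts Tue (31d) ✓; Apr starts Fri (30d); May starts Sun (31d); Jun starts Wed (30d) ✓; Jul starts Fri (31d); Aug starts Mon (31d); Sep starts Thu (30d) ✓; Oct starts Sat (31d); Nov starts Tue (30d); Dec starts Thu (31d) ✓.
Five-Thursday months: March, June, September, December → 4.

4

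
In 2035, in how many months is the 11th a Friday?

1

Check the 11th of each month of 2035: Jan 11: Thu, Feb 11: Sun, Mar 11: Sun, Apr 11: Wed, May 11: Fri, Jun 11: Mon, Jul 11: Wed, Aug 11: Sat, Sep 11: Tue, Oct 11: Thu, Nov 11: Sun, Dec 11: Tue.
Friday occurs in May — 1 month.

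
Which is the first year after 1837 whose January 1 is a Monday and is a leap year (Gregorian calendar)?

Jan 1 advances by 2 weekdays after a leap year and by 1 after a common year.
1837: Jan 1 is Sunday.
1838: Monday
1839: Tuesday
1840: Wednesday (leap)
1841: Friday
1842: Saturday
1843: Sunday
1844: Monday (leap)
1844 begins on a Monday and is a leap year.

1844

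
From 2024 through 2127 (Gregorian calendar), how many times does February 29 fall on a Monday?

3

Leap years in 2024–2127: 25 of them.
Feb 29 weekday advances by 5 (mod 7) from one leap year to the next four years later (or differs when a century non-leap intervenes).
Leap-day weekdays: 2024:Thu 2028:Tue 2032:Sun 2036:Fri 2040:Wed 2044:Mon✓ 2048:Sat 2052:Thu 2056:Tue 2060:Sun 2064:Fri 2068:Wed 2072:Mon✓ 2076:Sat 2080:Thu 2084:Tue 2088:Sun 2092:Fri 2096:Wed 2104:Fri 2108:Wed 2112:Mon✓ 2116:Sat 2120:Thu 2124:Tue
Monday: 2044, 2072, 2112 → 3.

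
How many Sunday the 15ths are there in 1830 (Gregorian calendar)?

Check the 15th of each month of 1830: Jan 15: Fri, Feb 15: Mon, Mar 15: Mon, Apr 15: Thu, May 15: Sat, Jun 15: Tue, Jul 15: Thu, Aug 15: Sun, Sep 15: Wed, Oct 15: Fri, Nov 15: Mon, Dec 15: Wed.
Sunday occurs in August — 1 month.

1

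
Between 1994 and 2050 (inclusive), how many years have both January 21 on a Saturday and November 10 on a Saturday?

Check each year's weekday for January 21 and November 10:
  1994: Fri/Thu  1995: Sat/Fri  1996: Sun/Sun  1997: Tue/Mon  1998: Wed/Tue  1999: Thu/Wed  2000: Fri/Fri  2001: Sun/Sat  2002: Mon/Sun  2003: Tue/Mon  2004: Wed/Wed  2005: Fri/Thu  2006: Sat/Fri  2007: Sun/Sat  …(29 more)…  2037: Wed/Tue  2038: Thu/Wed  2039: Fri/Thu  2040: Sat/Sat ✓  2041: Mon/Sun  2042: Tue/Mon  2043: Wed/Tue  2044: Thu/Thu  2045: Sat/Fri  2046: Sun/Sat  2047: Mon/Sun  2048: Tue/Tue  2049: Thu/Wed  2050: Fri/Thu
Both conditions hold in: 2012, 2040 — 2.

2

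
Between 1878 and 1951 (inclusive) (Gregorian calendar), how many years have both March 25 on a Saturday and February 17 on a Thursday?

Check each year's weekday for March 25 and February 17:
  1878: Mon/Sun  1879: Tue/Mon  1880: Thu/Tue  1881: Fri/Thu  1882: Sat/Fri  1883: Sun/Sat  1884: Tue/Sun  1885: Wed/Tue  1886: Thu/Wed  1887: Fri/Thu  1888: Sun/Fri  1889: Mon/Sun  1890: Tue/Mon  1891: Wed/Tue  …(46 more)…  1938: Fri/Thu  1939: Sat/Fri  1940: Mon/Sat  1941: Tue/Mon  1942: Wed/Tue  1943: Thu/Wed  1944: Sat/Thu ✓  1945: Sun/Sat  1946: Mon/Sun  1947: Tue/Mon  1948: Thu/Tue  1949: Fri/Thu  1950: Sat/Fri  1951: Sun/Sat
Both conditions hold in: 1916, 1944 — 2.

2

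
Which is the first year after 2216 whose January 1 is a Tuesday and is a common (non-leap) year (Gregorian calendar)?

Jan 1 advances by 2 weekdays after a leap year and by 1 after a common year.
2216: Jan 1 is Monday (leap).
2217: Wednesday
2218: Thursday
2219: Friday
2220: Saturday (leap)
2221: Monday
2222: Tuesday
2222 begins on a Tuesday and is a common year.

2222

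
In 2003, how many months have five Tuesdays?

4

A month of length L has five Tuesdays iff its first Tuesday is on day ≤ L−28 (so day 1–3 in a 31-day month, 1–2 in a 30-day month, day 1 in a leap February).
Checking each month of 2003: Jan starts Wed (31d); Feb starts Sat (28d); Mar starts Sat (31d); Apr starts Tue (30d) ✓; May starts Thu (31d); Jun starts Sun (30d); Jul starts Tue (31d) ✓; Aug starts Fri (31d); Sep starts Mon (30d) ✓; Oct starts Wed (31d); Nov starts Sat (30d); Dec starts Mon (31d) ✓.
Five-Tuesday months: April, July, September, December → 4.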